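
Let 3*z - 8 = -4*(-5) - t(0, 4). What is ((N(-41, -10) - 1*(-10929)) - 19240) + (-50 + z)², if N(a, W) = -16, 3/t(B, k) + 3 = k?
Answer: -59318/9 ≈ -6590.9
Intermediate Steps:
t(B, k) = 3/(-3 + k)
z = 25/3 (z = 8/3 + (-4*(-5) - 3/(-3 + 4))/3 = 8/3 + (20 - 3/1)/3 = 8/3 + (20 - 3)/3 = 8/3 + (⅓)*17 = 8/3 + 17/3 = 25/3 ≈ 8.3333)
((N(-41, -10) - 1*(-10929)) - 19240) + (-50 + z)² = ((-16 - 1*(-10929)) - 19240) + (-50 + 25/3)² = ((-16 + 10929) - 19240) + (-125/3)² = (10913 - 19240) + 15625/9 = -8327 + 15625/9 = -59318/9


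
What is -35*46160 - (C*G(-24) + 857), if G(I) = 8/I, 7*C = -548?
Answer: -33946145/21 ≈ -1.6165e+6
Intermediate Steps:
C = -548/7 (C = (1/7)*(-548) = -548/7 ≈ -78.286)
-35*46160 - (C*G(-24) + 857) = -35*46160 - (-4384/(7*(-24)) + 857) = -1615600 - (-4384*(-1)/(7*24) + 857) = -1615600 - (-548/7*(-1/3) + 857) = -1615600 - (548/21 + 857) = -1615600 - 1*18545/21 = -1615600 - 18545/21 = -33946145/21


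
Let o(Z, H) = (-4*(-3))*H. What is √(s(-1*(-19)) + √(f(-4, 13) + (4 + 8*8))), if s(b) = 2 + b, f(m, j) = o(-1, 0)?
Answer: √(21 + 2*√17) ≈ 5.4080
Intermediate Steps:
o(Z, H) = 12*H
f(m, j) = 0 (f(m, j) = 12*0 = 0)
√(s(-1*(-19)) + √(f(-4, 13) + (4 + 8*8))) = √((2 - 1*(-19)) + √(0 + (4 + 8*8))) = √((2 + 19) + √(0 + (4 + 64))) = √(21 + √(0 + 68)) = √(21 + √68) = √(21 + 2*√17)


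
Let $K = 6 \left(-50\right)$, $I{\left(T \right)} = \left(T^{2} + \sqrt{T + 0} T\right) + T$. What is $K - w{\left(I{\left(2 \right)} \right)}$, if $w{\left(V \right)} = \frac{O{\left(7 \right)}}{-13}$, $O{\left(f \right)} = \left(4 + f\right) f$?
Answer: $- \frac{3823}{13} \approx -294.08$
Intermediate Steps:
$O{\left(f \right)} = f \left(4 + f\right)$
$I{\left(T \right)} = T + T^{2} + T^{\frac{3}{2}}$ ($I{\left(T \right)} = \left(T^{2} + \sqrt{T} T\right) + T = \left(T^{2} + T^{\frac{3}{2}}\right) + T = T + T^{2} + T^{\frac{3}{2}}$)
$K = -300$
$w{\left(V \right)} = - \frac{77}{13}$ ($w{\left(V \right)} = \frac{7 \left(4 + 7\right)}{-13} = 7 \cdot 11 \left(- \frac{1}{13}\right) = 77 \left(- \frac{1}{13}\right) = - \frac{77}{13}$)
$K - w{\left(I{\left(2 \right)} \right)} = -300 - - \frac{77}{13} = -300 + \frac{77}{13} = - \frac{3823}{13}$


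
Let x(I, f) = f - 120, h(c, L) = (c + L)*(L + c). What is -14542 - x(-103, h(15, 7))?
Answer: -14906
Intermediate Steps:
h(c, L) = (L + c)² (h(c, L) = (L + c)*(L + c) = (L + c)²)
x(I, f) = -120 + f
-14542 - x(-103, h(15, 7)) = -14542 - (-120 + (7 + 15)²) = -14542 - (-120 + 22²) = -14542 - (-120 + 484) = -14542 - 1*364 = -14542 - 364 = -14906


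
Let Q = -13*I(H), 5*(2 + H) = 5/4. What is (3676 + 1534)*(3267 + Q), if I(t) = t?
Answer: 34279195/2 ≈ 1.7140e+7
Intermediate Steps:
H = -7/4 (H = -2 + (5/4)/5 = -2 + (5*(1/4))/5 = -2 + (1/5)*(5/4) = -2 + 1/4 = -7/4 ≈ -1.7500)
Q = 91/4 (Q = -13*(-7/4) = 91/4 ≈ 22.750)
(3676 + 1534)*(3267 + Q) = (3676 + 1534)*(3267 + 91/4) = 5210*(13159/4) = 34279195/2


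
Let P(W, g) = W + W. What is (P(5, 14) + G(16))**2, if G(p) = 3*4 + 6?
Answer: 784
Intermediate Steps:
P(W, g) = 2*W
G(p) = 18 (G(p) = 12 + 6 = 18)
(P(5, 14) + G(16))**2 = (2*5 + 18)**2 = (10 + 18)**2 = 28**2 = 784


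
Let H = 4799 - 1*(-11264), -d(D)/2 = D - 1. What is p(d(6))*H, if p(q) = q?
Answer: -160630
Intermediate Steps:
d(D) = 2 - 2*D (d(D) = -2*(D - 1) = -2*(-1 + D) = 2 - 2*D)
H = 16063 (H = 4799 + 11264 = 16063)
p(d(6))*H = (2 - 2*6)*16063 = (2 - 12)*16063 = -10*16063 = -160630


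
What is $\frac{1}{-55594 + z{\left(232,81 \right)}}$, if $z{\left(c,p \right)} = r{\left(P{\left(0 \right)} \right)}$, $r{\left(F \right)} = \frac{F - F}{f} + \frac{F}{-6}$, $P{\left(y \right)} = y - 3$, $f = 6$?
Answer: $- \frac{2}{111187} \approx -1.7988 \cdot 10^{-5}$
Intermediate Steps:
$P{\left(y \right)} = -3 + y$
$r{\left(F \right)} = - \frac{F}{6}$ ($r{\left(F \right)} = \frac{F - F}{6} + \frac{F}{-6} = 0 \cdot \frac{1}{6} + F \left(- \frac{1}{6}\right) = 0 - \frac{F}{6} = - \frac{F}{6}$)
$z{\left(c,p \right)} = \frac{1}{2}$ ($z{\left(c,p \right)} = - \frac{-3 + 0}{6} = \left(- \frac{1}{6}\right) \left(-3\right) = \frac{1}{2}$)
$\frac{1}{-55594 + z{\left(232,81 \right)}} = \frac{1}{-55594 + \frac{1}{2}} = \frac{1}{- \frac{111187}{2}} = - \frac{2}{111187}$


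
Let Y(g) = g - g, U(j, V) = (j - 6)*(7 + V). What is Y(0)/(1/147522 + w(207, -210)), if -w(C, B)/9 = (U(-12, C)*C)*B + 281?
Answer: 0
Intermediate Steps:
U(j, V) = (-6 + j)*(7 + V)
w(C, B) = -2529 - 9*B*C*(-126 - 18*C) (w(C, B) = -9*(((-42 - 6*C + 7*(-12) + C*(-12))*C)*B + 281) = -9*(((-42 - 6*C - 84 - 12*C)*C)*B + 281) = -9*(((-126 - 18*C)*C)*B + 281) = -9*((C*(-126 - 18*C))*B + 281) = -9*(B*C*(-126 - 18*C) + 281) = -9*(281 + B*C*(-126 - 18*C)) = -2529 - 9*B*C*(-126 - 18*C))
Y(g) = 0
Y(0)/(1/147522 + w(207, -210)) = 0/(1/147522 + (-2529 + 162*(-210)*207*(7 + 207))) = 0/(1/147522 + (-2529 + 162*(-210)*207*214)) = 0/(1/147522 + (-2529 - 1507017960)) = 0/(1/147522 - 1507020489) = 0/(-222318676578257/147522) = 0*(-147522/222318676578257) = 0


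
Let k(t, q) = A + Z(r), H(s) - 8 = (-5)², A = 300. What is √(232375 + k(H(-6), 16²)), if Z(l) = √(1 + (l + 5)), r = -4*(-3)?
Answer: √(232675 + 3*√2) ≈ 482.37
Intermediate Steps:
H(s) = 33 (H(s) = 8 + (-5)² = 8 + 25 = 33)
r = 12
Z(l) = √(6 + l) (Z(l) = √(1 + (5 + l)) = √(6 + l))
k(t, q) = 300 + 3*√2 (k(t, q) = 300 + √(6 + 12) = 300 + √18 = 300 + 3*√2)
√(232375 + k(H(-6), 16²)) = √(232375 + (300 + 3*√2)) = √(232675 + 3*√2)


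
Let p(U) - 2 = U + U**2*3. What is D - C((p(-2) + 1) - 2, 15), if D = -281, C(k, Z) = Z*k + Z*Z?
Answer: -671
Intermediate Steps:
p(U) = 2 + U + 3*U**2 (p(U) = 2 + (U + U**2*3) = 2 + (U + 3*U**2) = 2 + U + 3*U**2)
C(k, Z) = Z**2 + Z*k (C(k, Z) = Z*k + Z**2 = Z**2 + Z*k)
D - C((p(-2) + 1) - 2, 15) = -281 - 15*(15 + (((2 - 2 + 3*(-2)**2) + 1) - 2)) = -281 - 15*(15 + (((2 - 2 + 3*4) + 1) - 2)) = -281 - 15*(15 + (((2 - 2 + 12) + 1) - 2)) = -281 - 15*(15 + ((12 + 1) - 2)) = -281 - 15*(15 + (13 - 2)) = -281 - 15*(15 + 11) = -281 - 15*26 = -281 - 1*390 = -281 - 390 = -671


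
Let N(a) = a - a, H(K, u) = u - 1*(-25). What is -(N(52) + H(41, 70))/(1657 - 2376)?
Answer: 95/719 ≈ 0.13213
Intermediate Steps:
H(K, u) = 25 + u (H(K, u) = u + 25 = 25 + u)
N(a) = 0
-(N(52) + H(41, 70))/(1657 - 2376) = -(0 + (25 + 70))/(1657 - 2376) = -(0 + 95)/(-719) = -95*(-1)/719 = -1*(-95/719) = 95/719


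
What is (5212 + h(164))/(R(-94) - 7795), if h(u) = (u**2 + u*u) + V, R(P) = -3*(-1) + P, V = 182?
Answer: -29593/3943 ≈ -7.5052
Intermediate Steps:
R(P) = 3 + P
h(u) = 182 + 2*u**2 (h(u) = (u**2 + u*u) + 182 = (u**2 + u**2) + 182 = 2*u**2 + 182 = 182 + 2*u**2)
(5212 + h(164))/(R(-94) - 7795) = (5212 + (182 + 2*164**2))/((3 - 94) - 7795) = (5212 + (182 + 2*26896))/(-91 - 7795) = (5212 + (182 + 53792))/(-7886) = (5212 + 53974)*(-1/7886) = 59186*(-1/7886) = -29593/3943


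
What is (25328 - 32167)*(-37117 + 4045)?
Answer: 226179408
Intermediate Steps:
(25328 - 32167)*(-37117 + 4045) = -6839*(-33072) = 226179408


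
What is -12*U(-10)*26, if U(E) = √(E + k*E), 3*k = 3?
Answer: -624*I*√5 ≈ -1395.3*I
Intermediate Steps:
k = 1 (k = (⅓)*3 = 1)
U(E) = √2*√E (U(E) = √(E + 1*E) = √(E + E) = √(2*E) = √2*√E)
-12*U(-10)*26 = -12*√2*√(-10)*26 = -12*√2*I*√10*26 = -24*I*√5*26 = -624*I*√5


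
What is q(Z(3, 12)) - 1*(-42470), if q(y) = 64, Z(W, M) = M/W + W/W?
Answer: 42534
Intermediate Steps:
Z(W, M) = 1 + M/W (Z(W, M) = M/W + 1 = 1 + M/W)
q(Z(3, 12)) - 1*(-42470) = 64 - 1*(-42470) = 64 + 42470 = 42534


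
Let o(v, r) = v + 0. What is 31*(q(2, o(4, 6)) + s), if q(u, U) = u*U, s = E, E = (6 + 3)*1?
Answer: 527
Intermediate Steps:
E = 9 (E = 9*1 = 9)
s = 9
o(v, r) = v
q(u, U) = U*u
31*(q(2, o(4, 6)) + s) = 31*(4*2 + 9) = 31*(8 + 9) = 31*17 = 527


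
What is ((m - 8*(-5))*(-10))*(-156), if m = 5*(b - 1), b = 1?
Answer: 62400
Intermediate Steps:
m = 0 (m = 5*(1 - 1) = 5*0 = 0)
((m - 8*(-5))*(-10))*(-156) = ((0 - 8*(-5))*(-10))*(-156) = ((0 + 40)*(-10))*(-156) = (40*(-10))*(-156) = -400*(-156) = 62400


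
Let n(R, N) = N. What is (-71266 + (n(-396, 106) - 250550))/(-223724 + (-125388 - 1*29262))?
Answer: 160855/189187 ≈ 0.85024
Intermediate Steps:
(-71266 + (n(-396, 106) - 250550))/(-223724 + (-125388 - 1*29262)) = (-71266 + (106 - 250550))/(-223724 + (-125388 - 1*29262)) = (-71266 - 250444)/(-223724 + (-125388 - 29262)) = -321710/(-223724 - 154650) = -321710/(-378374) = -321710*(-1/378374) = 160855/189187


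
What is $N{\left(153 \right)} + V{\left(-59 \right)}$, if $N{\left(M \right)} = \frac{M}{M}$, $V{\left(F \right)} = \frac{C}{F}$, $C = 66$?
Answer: $- \frac{7}{59} \approx -0.11864$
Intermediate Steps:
$V{\left(F \right)} = \frac{66}{F}$
$N{\left(M \right)} = 1$
$N{\left(153 \right)} + V{\left(-59 \right)} = 1 + \frac{66}{-59} = 1 + 66 \left(- \frac{1}{59}\right) = 1 - \frac{66}{59} = - \frac{7}{59}$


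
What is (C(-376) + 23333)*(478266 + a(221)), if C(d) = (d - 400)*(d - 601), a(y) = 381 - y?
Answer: 373882742610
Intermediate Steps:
C(d) = (-601 + d)*(-400 + d) (C(d) = (-400 + d)*(-601 + d) = (-601 + d)*(-400 + d))
(C(-376) + 23333)*(478266 + a(221)) = ((240400 + (-376)**2 - 1001*(-376)) + 23333)*(478266 + (381 - 1*221)) = ((240400 + 141376 + 376376) + 23333)*(478266 + (381 - 221)) = (758152 + 23333)*(478266 + 160) = 781485*478426 = 373882742610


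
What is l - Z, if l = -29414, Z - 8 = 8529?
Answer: -37951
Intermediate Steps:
Z = 8537 (Z = 8 + 8529 = 8537)
l - Z = -29414 - 1*8537 = -29414 - 8537 = -37951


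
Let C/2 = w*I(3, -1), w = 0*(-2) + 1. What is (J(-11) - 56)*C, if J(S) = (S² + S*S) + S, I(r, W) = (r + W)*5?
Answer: 3500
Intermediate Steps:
I(r, W) = 5*W + 5*r (I(r, W) = (W + r)*5 = 5*W + 5*r)
J(S) = S + 2*S² (J(S) = (S² + S²) + S = 2*S² + S = S + 2*S²)
w = 1 (w = 0 + 1 = 1)
C = 20 (C = 2*(1*(5*(-1) + 5*3)) = 2*(1*(-5 + 15)) = 2*(1*10) = 2*10 = 20)
(J(-11) - 56)*C = (-11*(1 + 2*(-11)) - 56)*20 = (-11*(1 - 22) - 56)*20 = (-11*(-21) - 56)*20 = (231 - 56)*20 = 175*20 = 3500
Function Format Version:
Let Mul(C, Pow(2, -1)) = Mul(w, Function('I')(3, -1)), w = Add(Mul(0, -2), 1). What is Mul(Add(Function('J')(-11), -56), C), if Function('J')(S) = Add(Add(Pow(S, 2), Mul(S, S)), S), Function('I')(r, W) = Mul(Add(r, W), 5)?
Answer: 3500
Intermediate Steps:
Function('I')(r, W) = Add(Mul(5, W), Mul(5, r)) (Function('I')(r, W) = Mul(Add(W, r), 5) = Add(Mul(5, W), Mul(5, r)))
Function('J')(S) = Add(S, Mul(2, Pow(S, 2))) (Function('J')(S) = Add(Add(Pow(S, 2), Pow(S, 2)), S) = Add(Mul(2, Pow(S, 2)), S) = Add(S, Mul(2, Pow(S, 2))))
w = 1 (w = Add(0, 1) = 1)
C = 20 (C = Mul(2, Mul(1, Add(Mul(5, -1), Mul(5, 3)))) = Mul(2, Mul(1, Add(-5, 15))) = Mul(2, Mul(1, 10)) = Mul(2, 10) = 20)
Mul(Add(Function('J')(-11), -56), C) = Mul(Add(Mul(-11, Add(1, Mul(2, -11))), -56), 20) = Mul(Add(Mul(-11, Add(1, -22)), -56), 20) = Mul(Add(Mul(-11, -21), -56), 20) = Mul(Add(231, -56), 20) = Mul(175, 20) = 3500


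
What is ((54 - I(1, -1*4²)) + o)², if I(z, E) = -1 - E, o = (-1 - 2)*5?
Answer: 576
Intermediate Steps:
o = -15 (o = -3*5 = -15)
((54 - I(1, -1*4²)) + o)² = ((54 - (-1 - (-1)*4²)) - 15)² = ((54 - (-1 - (-1)*16)) - 15)² = ((54 - (-1 - 1*(-16))) - 15)² = ((54 - (-1 + 16)) - 15)² = ((54 - 1*15) - 15)² = ((54 - 15) - 15)² = (39 - 15)² = 24² = 576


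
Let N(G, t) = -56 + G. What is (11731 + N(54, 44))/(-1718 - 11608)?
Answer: -11729/13326 ≈ -0.88016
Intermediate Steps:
(11731 + N(54, 44))/(-1718 - 11608) = (11731 + (-56 + 54))/(-1718 - 11608) = (11731 - 2)/(-13326) = 11729*(-1/13326) = -11729/13326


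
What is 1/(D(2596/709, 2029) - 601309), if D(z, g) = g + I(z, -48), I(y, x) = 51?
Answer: -1/599229 ≈ -1.6688e-6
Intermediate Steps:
D(z, g) = 51 + g (D(z, g) = g + 51 = 51 + g)
1/(D(2596/709, 2029) - 601309) = 1/((51 + 2029) - 601309) = 1/(2080 - 601309) = 1/(-599229) = -1/599229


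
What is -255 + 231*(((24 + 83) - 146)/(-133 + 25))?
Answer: -2059/12 ≈ -171.58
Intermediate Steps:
-255 + 231*(((24 + 83) - 146)/(-133 + 25)) = -255 + 231*((107 - 146)/(-108)) = -255 + 231*(-39*(-1/108)) = -255 + 231*(13/36) = -255 + 1001/12 = -2059/12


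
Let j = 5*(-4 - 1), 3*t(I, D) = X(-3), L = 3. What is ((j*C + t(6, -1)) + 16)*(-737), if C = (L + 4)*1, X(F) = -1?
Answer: 352286/3 ≈ 1.1743e+5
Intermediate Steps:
C = 7 (C = (3 + 4)*1 = 7*1 = 7)
t(I, D) = -1/3 (t(I, D) = (1/3)*(-1) = -1/3)
j = -25 (j = 5*(-5) = -25)
((j*C + t(6, -1)) + 16)*(-737) = ((-25*7 - 1/3) + 16)*(-737) = ((-175 - 1/3) + 16)*(-737) = (-526/3 + 16)*(-737) = -478/3*(-737) = 352286/3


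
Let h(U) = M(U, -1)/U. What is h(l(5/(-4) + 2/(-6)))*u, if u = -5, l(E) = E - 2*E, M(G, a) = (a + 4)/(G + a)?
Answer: -2160/133 ≈ -16.241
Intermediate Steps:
M(G, a) = (4 + a)/(G + a)
l(E) = -E
h(U) = 3/(U*(-1 + U)) (h(U) = ((4 - 1)/(U - 1))/U = (3/(-1 + U))/U = 3/(U*(-1 + U)))
h(l(5/(-4) + 2/(-6)))*u = (3/(((-(5/(-4) + 2/(-6))))*(-1 - (5/(-4) + 2/(-6)))))*(-5) = (3/(((-(5*(-¼) + 2*(-⅙))))*(-1 - (5*(-¼) + 2*(-⅙)))))*(-5) = (3/(((-(-5/4 - ⅓)))*(-1 - (-5/4 - ⅓))))*(-5) = (3/(((-1*(-19/12)))*(-1 - 1*(-19/12))))*(-5) = (3/((19/12)*(-1 + 19/12)))*(-5) = (3*(12/19)/(7/12))*(-5) = (3*(12/19)*(12/7))*(-5) = (432/133)*(-5) = -2160/133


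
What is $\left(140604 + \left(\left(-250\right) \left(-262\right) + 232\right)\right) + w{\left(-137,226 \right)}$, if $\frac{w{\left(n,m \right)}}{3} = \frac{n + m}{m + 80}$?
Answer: $\frac{21046361}{102} \approx 2.0634 \cdot 10^{5}$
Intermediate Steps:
$w{\left(n,m \right)} = \frac{3 \left(m + n\right)}{80 + m}$ ($w{\left(n,m \right)} = 3 \frac{n + m}{m + 80} = 3 \frac{m + n}{80 + m} = \frac{3 \left(m + n\right)}{80 + m}$)
$\left(140604 + \left(\left(-250\right) \left(-262\right) + 232\right)\right) + w{\left(-137,226 \right)} = \left(140604 + \left(\left(-250\right) \left(-262\right) + 232\right)\right) + \frac{3 \left(226 - 137\right)}{80 + 226} = \left(140604 + \left(65500 + 232\right)\right) + 3 \cdot \frac{1}{306} \cdot 89 = \left(140604 + 65732\right) + 3 \cdot \frac{1}{306} \cdot 89 = 206336 + \frac{89}{102} = \frac{21046361}{102}$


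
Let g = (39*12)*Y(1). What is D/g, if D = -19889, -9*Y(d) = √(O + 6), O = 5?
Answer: 19889*√11/572 ≈ 115.32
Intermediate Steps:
Y(d) = -√11/9 (Y(d) = -√(5 + 6)/9 = -√11/9)
g = -52*√11 (g = (39*12)*(-√11/9) = 468*(-√11/9) = -52*√11 ≈ -172.46)
D/g = -19889*(-√11/572) = -(-19889)*√11/572 = 19889*√11/572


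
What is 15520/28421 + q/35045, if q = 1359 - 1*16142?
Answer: 1275781/10268185 ≈ 0.12425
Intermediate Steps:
q = -14783 (q = 1359 - 16142 = -14783)
15520/28421 + q/35045 = 15520/28421 - 14783/35045 = 15520*(1/28421) - 14783*1/35045 = 160/293 - 14783/35045 = 1275781/10268185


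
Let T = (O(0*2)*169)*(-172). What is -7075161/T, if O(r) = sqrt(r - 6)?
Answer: -2358387*I*sqrt(6)/58136 ≈ -99.368*I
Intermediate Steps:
O(r) = sqrt(-6 + r)
T = -29068*I*sqrt(6) (T = (sqrt(-6 + 0*2)*169)*(-172) = (sqrt(-6 + 0)*169)*(-172) = (sqrt(-6)*169)*(-172) = ((I*sqrt(6))*169)*(-172) = (169*I*sqrt(6))*(-172) = -29068*I*sqrt(6) ≈ -71202.0*I)
-7075161/T = -7075161*I*sqrt(6)/174408 = -2358387*I*sqrt(6)/58136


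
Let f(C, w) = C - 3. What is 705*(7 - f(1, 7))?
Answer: 6345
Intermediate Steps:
f(C, w) = -3 + C
705*(7 - f(1, 7)) = 705*(7 - (-3 + 1)) = 705*(7 - 1*(-2)) = 705*(7 + 2) = 705*9 = 6345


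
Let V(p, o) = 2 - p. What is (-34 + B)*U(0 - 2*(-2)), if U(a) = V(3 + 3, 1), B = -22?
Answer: 224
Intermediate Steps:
U(a) = -4 (U(a) = 2 - (3 + 3) = 2 - 1*6 = 2 - 6 = -4)
(-34 + B)*U(0 - 2*(-2)) = (-34 - 22)*(-4) = -56*(-4) = 224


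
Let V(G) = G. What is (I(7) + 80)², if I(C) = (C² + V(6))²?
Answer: 9641025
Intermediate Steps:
I(C) = (6 + C²)² (I(C) = (C² + 6)² = (6 + C²)²)
(I(7) + 80)² = ((6 + 7²)² + 80)² = ((6 + 49)² + 80)² = (55² + 80)² = (3025 + 80)² = 3105² = 9641025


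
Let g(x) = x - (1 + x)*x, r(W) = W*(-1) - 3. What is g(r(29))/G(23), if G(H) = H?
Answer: -1024/23 ≈ -44.522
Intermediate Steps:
r(W) = -3 - W (r(W) = -W - 3 = -3 - W)
g(x) = x - x*(1 + x)
g(r(29))/G(23) = -(-3 - 1*29)²/23 = -(-3 - 29)²*(1/23) = -1*(-32)²*(1/23) = -1*1024*(1/23) = -1024*1/23 = -1024/23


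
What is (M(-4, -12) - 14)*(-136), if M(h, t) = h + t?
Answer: 4080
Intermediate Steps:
(M(-4, -12) - 14)*(-136) = ((-4 - 12) - 14)*(-136) = (-16 - 14)*(-136) = -30*(-136) = 4080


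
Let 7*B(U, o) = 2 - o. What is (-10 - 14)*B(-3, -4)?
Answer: -144/7 ≈ -20.571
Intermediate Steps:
B(U, o) = 2/7 - o/7 (B(U, o) = (2 - o)/7 = 2/7 - o/7)
(-10 - 14)*B(-3, -4) = (-10 - 14)*(2/7 - ⅐*(-4)) = -24*(2/7 + 4/7) = -24*6/7 = -144/7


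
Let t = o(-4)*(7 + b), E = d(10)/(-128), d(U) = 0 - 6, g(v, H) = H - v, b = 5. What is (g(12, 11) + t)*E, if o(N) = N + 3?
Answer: -39/64 ≈ -0.60938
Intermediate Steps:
d(U) = -6
E = 3/64 (E = -6/(-128) = -6*(-1/128) = 3/64 ≈ 0.046875)
o(N) = 3 + N
t = -12 (t = (3 - 4)*(7 + 5) = -1*12 = -12)
(g(12, 11) + t)*E = ((11 - 1*12) - 12)*(3/64) = ((11 - 12) - 12)*(3/64) = (-1 - 12)*(3/64) = -13*3/64 = -39/64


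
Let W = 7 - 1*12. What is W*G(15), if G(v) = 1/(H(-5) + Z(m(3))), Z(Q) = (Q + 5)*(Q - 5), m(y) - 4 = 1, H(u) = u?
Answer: 1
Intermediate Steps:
m(y) = 5 (m(y) = 4 + 1 = 5)
Z(Q) = (-5 + Q)*(5 + Q) (Z(Q) = (5 + Q)*(-5 + Q) = (-5 + Q)*(5 + Q))
W = -5 (W = 7 - 12 = -5)
G(v) = -1/5 (G(v) = 1/(-5 + (-25 + 5**2)) = 1/(-5 + (-25 + 25)) = 1/(-5 + 0) = 1/(-5) = -1/5)
W*G(15) = -5*(-1/5) = 1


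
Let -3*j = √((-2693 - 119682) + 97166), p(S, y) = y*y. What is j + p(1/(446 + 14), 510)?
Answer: 260100 - I*√2801 ≈ 2.601e+5 - 52.924*I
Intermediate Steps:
p(S, y) = y²
j = -I*√2801 (j = -√((-2693 - 119682) + 97166)/3 = -√(-122375 + 97166)/3 = -I*√2801 ≈ -52.924*I)
j + p(1/(446 + 14), 510) = -I*√2801 + 510² = -I*√2801 + 260100 = 260100 - I*√2801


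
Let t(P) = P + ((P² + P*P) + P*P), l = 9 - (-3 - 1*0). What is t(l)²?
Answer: 197136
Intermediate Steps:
l = 12 (l = 9 - (-3 + 0) = 9 - 1*(-3) = 9 + 3 = 12)
t(P) = P + 3*P² (t(P) = P + ((P² + P²) + P²) = P + (2*P² + P²) = P + 3*P²)
t(l)² = (12*(1 + 3*12))² = (12*(1 + 36))² = (12*37)² = 444² = 197136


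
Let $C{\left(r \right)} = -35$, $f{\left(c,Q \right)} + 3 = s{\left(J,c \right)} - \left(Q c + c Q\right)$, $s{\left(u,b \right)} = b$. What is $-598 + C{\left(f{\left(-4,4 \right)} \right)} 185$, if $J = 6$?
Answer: $-7073$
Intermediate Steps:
$f{\left(c,Q \right)} = -3 + c - 2 Q c$ ($f{\left(c,Q \right)} = -3 - \left(- c + Q c + c Q\right) = -3 - \left(- c + 2 Q c\right) = -3 + c - 2 Q c$)
$-598 + C{\left(f{\left(-4,4 \right)} \right)} 185 = -598 - 6475 = -7073$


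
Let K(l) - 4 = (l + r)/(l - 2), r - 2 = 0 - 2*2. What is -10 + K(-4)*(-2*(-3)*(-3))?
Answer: -100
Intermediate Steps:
r = -2 (r = 2 + (0 - 2*2) = 2 + (0 - 4) = 2 - 4 = -2)
K(l) = 5 (K(l) = 4 + (l - 2)/(l - 2) = 4 + (-2 + l)/(-2 + l) = 4 + 1 = 5)
-10 + K(-4)*(-2*(-3)*(-3)) = -10 + 5*(-2*(-3)*(-3)) = -10 + 5*(6*(-3)) = -10 + 5*(-18) = -10 - 90 = -100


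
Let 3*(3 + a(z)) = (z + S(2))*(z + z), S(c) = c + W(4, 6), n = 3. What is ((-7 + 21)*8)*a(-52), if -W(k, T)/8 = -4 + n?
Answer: 162736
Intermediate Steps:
W(k, T) = 8 (W(k, T) = -8*(-4 + 3) = -8*(-1) = 8)
S(c) = 8 + c (S(c) = c + 8 = 8 + c)
a(z) = -3 + 2*z*(10 + z)/3 (a(z) = -3 + ((z + (8 + 2))*(z + z))/3 = -3 + ((z + 10)*(2*z))/3 = -3 + ((10 + z)*(2*z))/3 = -3 + (2*z*(10 + z))/3 = -3 + 2*z*(10 + z)/3)
((-7 + 21)*8)*a(-52) = ((-7 + 21)*8)*(-3 + (⅔)*(-52)² + (20/3)*(-52)) = (14*8)*(-3 + (⅔)*2704 - 1040/3) = 112*(-3 + 5408/3 - 1040/3) = 112*1453 = 162736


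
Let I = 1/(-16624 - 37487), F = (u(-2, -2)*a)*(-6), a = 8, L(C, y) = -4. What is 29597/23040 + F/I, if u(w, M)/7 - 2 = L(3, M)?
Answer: -837794090083/23040 ≈ -3.6363e+7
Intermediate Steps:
u(w, M) = -14 (u(w, M) = 14 + 7*(-4) = 14 - 28 = -14)
F = 672 (F = -14*8*(-6) = -112*(-6) = 672)
I = -1/54111 (I = 1/(-54111) = -1/54111 ≈ -1.8481e-5)
29597/23040 + F/I = 29597/23040 + 672/(-1/54111) = 29597*(1/23040) + 672*(-54111) = 29597/23040 - 36362592 = -837794090083/23040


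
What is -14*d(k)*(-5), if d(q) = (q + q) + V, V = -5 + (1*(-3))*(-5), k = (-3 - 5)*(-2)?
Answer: 2940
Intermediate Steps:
k = 16 (k = -8*(-2) = 16)
V = 10 (V = -5 - 3*(-5) = -5 + 15 = 10)
d(q) = 10 + 2*q (d(q) = (q + q) + 10 = 2*q + 10 = 10 + 2*q)
-14*d(k)*(-5) = -14*(10 + 2*16)*(-5) = -14*(10 + 32)*(-5) = -14*42*(-5) = -588*(-5) = 2940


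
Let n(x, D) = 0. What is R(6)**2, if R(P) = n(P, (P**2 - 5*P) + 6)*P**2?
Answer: 0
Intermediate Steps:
R(P) = 0 (R(P) = 0*P**2 = 0)
R(6)**2 = 0**2 = 0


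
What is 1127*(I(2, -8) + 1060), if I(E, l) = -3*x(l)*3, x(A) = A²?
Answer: 545468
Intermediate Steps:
I(E, l) = -9*l² (I(E, l) = -3*l²*3 = -9*l²)
1127*(I(2, -8) + 1060) = 1127*(-9*(-8)² + 1060) = 1127*(-9*64 + 1060) = 1127*(-576 + 1060) = 1127*484 = 545468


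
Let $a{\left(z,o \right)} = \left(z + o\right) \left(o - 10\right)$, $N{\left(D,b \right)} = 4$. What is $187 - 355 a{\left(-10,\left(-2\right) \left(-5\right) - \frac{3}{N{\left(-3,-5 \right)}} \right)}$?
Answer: $- \frac{203}{16} \approx -12.688$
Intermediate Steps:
$a{\left(z,o \right)} = \left(-10 + o\right) \left(o + z\right)$ ($a{\left(z,o \right)} = \left(o + z\right) \left(-10 + o\right) = \left(-10 + o\right) \left(o + z\right)$)
$187 - 355 a{\left(-10,\left(-2\right) \left(-5\right) - \frac{3}{N{\left(-3,-5 \right)}} \right)} = 187 - 355 \left(\left(\left(-2\right) \left(-5\right) - \frac{3}{4}\right)^{2} - 10 \left(\left(-2\right) \left(-5\right) - \frac{3}{4}\right) - -100 + \left(\left(-2\right) \left(-5\right) - \frac{3}{4}\right) \left(-10\right)\right) = 187 - 355 \left(\left(10 - \frac{3}{4}\right)^{2} - 10 \left(10 - \frac{3}{4}\right) + 100 + \left(10 - \frac{3}{4}\right) \left(-10\right)\right) = 187 - 355 \left(\left(\frac{37}{4}\right)^{2} - \frac{185}{2} + 100 + \frac{37}{4} \left(-10\right)\right) = 187 - 355 \left(\frac{1369}{16} - \frac{185}{2} + 100 - \frac{185}{2}\right) = 187 - \frac{3195}{16} = - \frac{203}{16}$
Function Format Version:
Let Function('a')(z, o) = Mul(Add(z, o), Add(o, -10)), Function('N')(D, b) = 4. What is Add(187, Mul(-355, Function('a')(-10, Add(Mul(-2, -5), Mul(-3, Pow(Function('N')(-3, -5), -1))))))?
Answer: Rational(-203, 16) ≈ -12.688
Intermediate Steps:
Function('a')(z, o) = Mul(Add(-10, o), Add(o, z)) (Function('a')(z, o) = Mul(Add(o, z), Add(-10, o)) = Mul(Add(-10, o), Add(o, z)))
Add(187, Mul(-355, Function('a')(-10, Add(Mul(-2, -5), Mul(-3, Pow(Function('N')(-3, -5), -1)))))) = Add(187, Mul(-355, Add(Pow(Add(Mul(-2, -5), Mul(-3, Pow(4, -1))), 2), Mul(-10, Add(Mul(-2, -5), Mul(-3, Pow(4, -1)))), Mul(-10, -10), Mul(Add(Mul(-2, -5), Mul(-3, Pow(4, -1))), -10)))) = Add(187, Mul(-355, Add(Pow(Add(10, Mul(-3, Rational(1, 4))), 2), Mul(-10, Add(10, Mul(-3, Rational(1, 4)))), 100, Mul(Add(10, Mul(-3, Rational(1, 4))), -10)))) = Add(187, Mul(-355, Add(Pow(Add(10, Rational(-3, 4)), 2), Mul(-10, Add(10, Rational(-3, 4))), 100, Mul(Add(10, Rational(-3, 4)), -10)))) = Add(187, Mul(-355, Add(Pow(Rational(37, 4), 2), Mul(-10, Rational(37, 4)), 100, Mul(Rational(37, 4), -10)))) = Add(187, Mul(-355, Add(Rational(1369, 16), Rational(-185, 2), 100, Rational(-185, 2)))) = Add(187, Mul(-355, Rational(9, 16))) = Add(187, Rational(-3195, 16)) = Rational(-203, 16)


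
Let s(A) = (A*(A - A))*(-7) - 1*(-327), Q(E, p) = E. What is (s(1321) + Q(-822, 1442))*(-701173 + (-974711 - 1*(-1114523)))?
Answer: 277873695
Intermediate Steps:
s(A) = 327 (s(A) = (A*0)*(-7) + 327 = 0*(-7) + 327 = 0 + 327 = 327)
(s(1321) + Q(-822, 1442))*(-701173 + (-974711 - 1*(-1114523))) = (327 - 822)*(-701173 + (-974711 - 1*(-1114523))) = -495*(-701173 + (-974711 + 1114523)) = -495*(-701173 + 139812) = -495*(-561361) = 277873695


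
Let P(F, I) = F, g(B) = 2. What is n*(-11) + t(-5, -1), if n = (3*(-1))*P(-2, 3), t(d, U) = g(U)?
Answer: -64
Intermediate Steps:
t(d, U) = 2
n = 6 (n = (3*(-1))*(-2) = -3*(-2) = 6)
n*(-11) + t(-5, -1) = 6*(-11) + 2 = -66 + 2 = -64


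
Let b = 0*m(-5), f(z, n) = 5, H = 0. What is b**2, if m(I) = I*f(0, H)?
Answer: 0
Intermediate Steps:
m(I) = 5*I (m(I) = I*5 = 5*I)
b = 0 (b = 0*(5*(-5)) = 0*(-25) = 0)
b**2 = 0**2 = 0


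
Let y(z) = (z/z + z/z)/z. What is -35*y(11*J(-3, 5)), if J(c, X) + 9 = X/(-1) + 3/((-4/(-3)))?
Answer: 280/517 ≈ 0.54159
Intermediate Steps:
J(c, X) = -27/4 - X (J(c, X) = -9 + (X/(-1) + 3/((-4/(-3)))) = -9 + (X*(-1) + 3/((-4*(-⅓)))) = -9 + (-X + 3/(4/3)) = -9 + (-X + 3*(¾)) = -9 + (-X + 9/4) = -9 + (9/4 - X) = -27/4 - X)
y(z) = 2/z (y(z) = (1 + 1)/z = 2/z)
-35*y(11*J(-3, 5)) = -70/(11*(-27/4 - 1*5)) = -70/(11*(-27/4 - 5)) = -70/(11*(-47/4)) = -70/(-517/4) = -70*(-4)/517 = -35*(-8/517) = 280/517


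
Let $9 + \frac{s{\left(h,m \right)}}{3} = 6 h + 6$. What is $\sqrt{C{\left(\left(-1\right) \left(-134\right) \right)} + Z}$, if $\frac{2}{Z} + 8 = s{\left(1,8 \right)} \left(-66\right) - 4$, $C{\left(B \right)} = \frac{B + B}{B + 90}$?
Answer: $\frac{\sqrt{85879290}}{8484} \approx 1.0923$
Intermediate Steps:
$s{\left(h,m \right)} = -9 + 18 h$ ($s{\left(h,m \right)} = -27 + 3 \left(6 h + 6\right) = -27 + 3 \left(6 + 6 h\right) = -27 + \left(18 + 18 h\right) = -9 + 18 h$)
$C{\left(B \right)} = \frac{2 B}{90 + B}$
$Z = - \frac{1}{303}$ ($Z = \frac{2}{-8 + \left(\left(-9 + 18 \cdot 1\right) \left(-66\right) - 4\right)} = \frac{2}{-8 + \left(\left(-9 + 18\right) \left(-66\right) - 4\right)} = \frac{2}{-8 + \left(9 \left(-66\right) - 4\right)} = \frac{2}{-8 - 598} = \frac{2}{-606} = 2 \left(- \frac{1}{606}\right) = - \frac{1}{303} \approx -0.0033003$)
$\sqrt{C{\left(\left(-1\right) \left(-134\right) \right)} + Z} = \sqrt{\frac{2 \left(\left(-1\right) \left(-134\right)\right)}{90 - -134} - \frac{1}{303}} = \sqrt{2 \cdot 134 \frac{1}{90 + 134} - \frac{1}{303}} = \sqrt{2 \cdot 134 \cdot \frac{1}{224} - \frac{1}{303}} = \sqrt{\frac{67}{56} - \frac{1}{303}} = \sqrt{\frac{20245}{16968}} = \frac{\sqrt{85879290}}{8484}$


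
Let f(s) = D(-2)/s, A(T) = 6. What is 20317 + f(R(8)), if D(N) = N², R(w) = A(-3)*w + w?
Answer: 284439/14 ≈ 20317.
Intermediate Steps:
R(w) = 7*w (R(w) = 6*w + w = 7*w)
f(s) = 4/s (f(s) = (-2)²/s = 4/s)
20317 + f(R(8)) = 20317 + 4/((7*8)) = 20317 + 4/56 = 20317 + 4*(1/56) = 20317 + 1/14 = 284439/14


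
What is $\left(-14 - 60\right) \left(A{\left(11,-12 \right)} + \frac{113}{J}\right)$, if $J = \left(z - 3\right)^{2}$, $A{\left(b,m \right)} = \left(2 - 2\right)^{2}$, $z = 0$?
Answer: $- \frac{8362}{9} \approx -929.11$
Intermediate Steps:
$A{\left(b,m \right)} = 0$ ($A{\left(b,m \right)} = 0^{2} = 0$)
$J = 9$ ($J = \left(0 - 3\right)^{2} = \left(-3\right)^{2} = 9$)
$\left(-14 - 60\right) \left(A{\left(11,-12 \right)} + \frac{113}{J}\right) = \left(-14 - 60\right) \left(0 + \frac{113}{9}\right) = - 74 \left(0 + 113 \cdot \frac{1}{9}\right) = - 74 \left(0 + \frac{113}{9}\right) = \left(-74\right) \frac{113}{9} = - \frac{8362}{9}$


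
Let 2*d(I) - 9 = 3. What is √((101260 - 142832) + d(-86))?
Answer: I*√41566 ≈ 203.88*I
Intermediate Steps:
d(I) = 6 (d(I) = 9/2 + (½)*3 = 9/2 + 3/2 = 6)
√((101260 - 142832) + d(-86)) = √((101260 - 142832) + 6) = √(-41572 + 6) = √(-41566) = I*√41566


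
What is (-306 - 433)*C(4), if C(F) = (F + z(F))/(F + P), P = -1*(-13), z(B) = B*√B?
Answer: -8868/17 ≈ -521.65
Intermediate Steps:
z(B) = B^(3/2)
P = 13
C(F) = (F + F^(3/2))/(13 + F) (C(F) = (F + F^(3/2))/(F + 13) = (F + F^(3/2))/(13 + F))
(-306 - 433)*C(4) = (-306 - 433)*((4 + 4^(3/2))/(13 + 4)) = -739*(4 + 8)/17 = -739*12/17 = -8868/17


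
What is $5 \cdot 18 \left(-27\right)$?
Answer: $-2430$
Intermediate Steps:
$5 \cdot 18 \left(-27\right) = 90 \left(-27\right) = -2430$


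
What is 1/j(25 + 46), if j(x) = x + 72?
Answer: 1/143 ≈ 0.0069930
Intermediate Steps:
j(x) = 72 + x
1/j(25 + 46) = 1/(72 + (25 + 46)) = 1/(72 + 71) = 1/143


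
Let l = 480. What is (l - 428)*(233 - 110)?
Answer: 6396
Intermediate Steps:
(l - 428)*(233 - 110) = (480 - 428)*(233 - 110) = 52*123 = 6396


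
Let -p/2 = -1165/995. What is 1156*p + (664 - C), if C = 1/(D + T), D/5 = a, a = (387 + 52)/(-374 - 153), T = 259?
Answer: 90091291063/26725302 ≈ 3371.0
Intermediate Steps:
a = -439/527 (a = 439/(-527) = 439*(-1/527) = -439/527 ≈ -0.83302)
D = -2195/527 (D = 5*(-439/527) = -2195/527 ≈ -4.1651)
C = 527/134298 (C = 1/(-2195/527 + 259) = 1/(134298/527) = 527/134298 ≈ 0.0039241)
p = 466/199 (p = -(-2330)/995 = -2*(-233/199) = 466/199 ≈ 2.3417)
1156*p + (664 - C) = 1156*(466/199) + (664 - 1*527/134298) = 538696/199 + (664 - 527/134298) = 538696/199 + 89173345/134298 = 90091291063/26725302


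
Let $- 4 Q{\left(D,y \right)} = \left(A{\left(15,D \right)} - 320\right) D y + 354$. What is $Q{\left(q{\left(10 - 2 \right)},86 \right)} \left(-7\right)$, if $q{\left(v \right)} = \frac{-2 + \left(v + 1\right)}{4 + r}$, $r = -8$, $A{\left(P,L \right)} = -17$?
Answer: $\frac{715015}{8} \approx 89377.0$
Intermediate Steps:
$q{\left(v \right)} = \frac{1}{4} - \frac{v}{4}$ ($q{\left(v \right)} = \frac{-2 + \left(v + 1\right)}{4 - 8} = \frac{-2 + \left(1 + v\right)}{-4} = \left(-1 + v\right) \left(- \frac{1}{4}\right) = \frac{1}{4} - \frac{v}{4}$)
$Q{\left(D,y \right)} = - \frac{177}{2} + \frac{337 D y}{4}$ ($Q{\left(D,y \right)} = - \frac{\left(-17 - 320\right) D y + 354}{4} = - \frac{- 337 D y + 354}{4} = - \frac{354 - 337 D y}{4} = - \frac{177}{2} + \frac{337 D y}{4}$)
$Q{\left(q{\left(10 - 2 \right)},86 \right)} \left(-7\right) = \left(- \frac{177}{2} + \frac{337}{4} \left(\frac{1}{4} - \frac{10 - 2}{4}\right) 86\right) \left(-7\right) = \left(- \frac{177}{2} + \frac{337}{4} \left(\frac{1}{4} - 2\right) 86\right) \left(-7\right) = \left(- \frac{177}{2} + \frac{337}{4} \left(- \frac{7}{4}\right) 86\right) \left(-7\right) = \left(- \frac{177}{2} - \frac{101437}{8}\right) \left(-7\right) = \left(- \frac{102145}{8}\right) \left(-7\right) = \frac{715015}{8}$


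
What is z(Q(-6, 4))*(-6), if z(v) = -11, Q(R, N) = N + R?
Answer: 66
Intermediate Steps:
z(Q(-6, 4))*(-6) = -11*(-6) = 66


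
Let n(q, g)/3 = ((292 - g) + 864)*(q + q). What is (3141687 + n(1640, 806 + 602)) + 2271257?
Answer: 2933264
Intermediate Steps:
n(q, g) = 6*q*(1156 - g) (n(q, g) = 3*(((292 - g) + 864)*(q + q)) = 3*((1156 - g)*(2*q)) = 3*(2*q*(1156 - g)) = 6*q*(1156 - g))
(3141687 + n(1640, 806 + 602)) + 2271257 = (3141687 + 6*1640*(1156 - (806 + 602))) + 2271257 = (3141687 + 6*1640*(1156 - 1*1408)) + 2271257 = (3141687 + 6*1640*(1156 - 1408)) + 2271257 = (3141687 + 6*1640*(-252)) + 2271257 = (3141687 - 2479680) + 2271257 = 662007 + 2271257 = 2933264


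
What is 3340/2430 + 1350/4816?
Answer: 968297/585144 ≈ 1.6548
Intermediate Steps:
3340/2430 + 1350/4816 = 3340*(1/2430) + 1350*(1/4816) = 334/243 + 675/2408 = 968297/585144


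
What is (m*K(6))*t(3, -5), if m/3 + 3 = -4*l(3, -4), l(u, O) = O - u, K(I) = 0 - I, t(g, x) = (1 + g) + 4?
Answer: -3600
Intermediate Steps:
t(g, x) = 5 + g
K(I) = -I
m = 75 (m = -9 + 3*(-4*(-4 - 1*3)) = -9 + 3*(-4*(-4 - 3)) = -9 + 3*(-4*(-7)) = -9 + 3*28 = -9 + 84 = 75)
(m*K(6))*t(3, -5) = (75*(-1*6))*(5 + 3) = (75*(-6))*8 = -450*8 = -3600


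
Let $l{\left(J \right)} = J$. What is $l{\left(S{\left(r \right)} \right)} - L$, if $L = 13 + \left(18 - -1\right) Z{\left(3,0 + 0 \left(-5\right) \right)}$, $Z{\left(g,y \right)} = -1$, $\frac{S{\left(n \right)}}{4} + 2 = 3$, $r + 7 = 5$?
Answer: $10$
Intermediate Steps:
$r = -2$ ($r = -7 + 5 = -2$)
$S{\left(n \right)} = 4$ ($S{\left(n \right)} = -8 + 4 \cdot 3 = -8 + 12 = 4$)
$L = -6$ ($L = 13 + \left(18 - -1\right) \left(-1\right) = 13 + \left(18 + 1\right) \left(-1\right) = 13 + 19 \left(-1\right) = 13 - 19 = -6$)
$l{\left(S{\left(r \right)} \right)} - L = 4 - -6 = 4 + 6 = 10$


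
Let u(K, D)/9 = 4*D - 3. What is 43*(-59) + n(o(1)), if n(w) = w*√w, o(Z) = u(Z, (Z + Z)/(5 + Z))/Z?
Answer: -2537 - 15*I*√15 ≈ -2537.0 - 58.095*I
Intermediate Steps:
u(K, D) = -27 + 36*D (u(K, D) = 9*(4*D - 3) = 9*(-3 + 4*D) = -27 + 36*D)
o(Z) = (-27 + 72*Z/(5 + Z))/Z (o(Z) = (-27 + 36*((Z + Z)/(5 + Z)))/Z = (-27 + 36*((2*Z)/(5 + Z)))/Z = (-27 + 36*(2*Z/(5 + Z)))/Z = (-27 + 72*Z/(5 + Z))/Z)
n(w) = w^(3/2)
43*(-59) + n(o(1)) = 43*(-59) + (45*(-3 + 1)/(1*(5 + 1)))^(3/2) = -2537 + (45*1*(-2)/6)^(3/2) = -2537 + (45*1*(⅙)*(-2))^(3/2) = -2537 + (-15)^(3/2) = -2537 - 15*I*√15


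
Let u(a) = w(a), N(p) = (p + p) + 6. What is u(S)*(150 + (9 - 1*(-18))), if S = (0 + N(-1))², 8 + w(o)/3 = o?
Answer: 4248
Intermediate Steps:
N(p) = 6 + 2*p (N(p) = 2*p + 6 = 6 + 2*p)
w(o) = -24 + 3*o
S = 16 (S = (0 + (6 + 2*(-1)))² = (0 + (6 - 2))² = (0 + 4)² = 4² = 16)
u(a) = -24 + 3*a
u(S)*(150 + (9 - 1*(-18))) = (-24 + 3*16)*(150 + (9 - 1*(-18))) = (-24 + 48)*(150 + (9 + 18)) = 24*(150 + 27) = 24*177 = 4248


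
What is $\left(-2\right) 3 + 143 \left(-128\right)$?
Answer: $-18310$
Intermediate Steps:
$\left(-2\right) 3 + 143 \left(-128\right) = -6 - 18304 = -18310$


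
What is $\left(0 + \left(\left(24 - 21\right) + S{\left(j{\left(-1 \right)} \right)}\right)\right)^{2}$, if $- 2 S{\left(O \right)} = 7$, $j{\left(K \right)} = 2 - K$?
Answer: $\frac{1}{4} \approx 0.25$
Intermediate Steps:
$S{\left(O \right)} = - \frac{7}{2}$ ($S{\left(O \right)} = \left(- \frac{1}{2}\right) 7 = - \frac{7}{2}$)
$\left(0 + \left(\left(24 - 21\right) + S{\left(j{\left(-1 \right)} \right)}\right)\right)^{2} = \left(0 + \left(\left(24 - 21\right) - \frac{7}{2}\right)\right)^{2} = \left(0 + \left(3 - \frac{7}{2}\right)\right)^{2} = \left(0 - \frac{1}{2}\right)^{2} = \left(- \frac{1}{2}\right)^{2} = \frac{1}{4}$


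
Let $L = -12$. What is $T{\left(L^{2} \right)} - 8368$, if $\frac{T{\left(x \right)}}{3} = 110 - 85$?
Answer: $-8293$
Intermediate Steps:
$T{\left(x \right)} = 75$ ($T{\left(x \right)} = 3 \left(110 - 85\right) = 3 \cdot 25 = 75$)
$T{\left(L^{2} \right)} - 8368 = 75 - 8368 = -8293$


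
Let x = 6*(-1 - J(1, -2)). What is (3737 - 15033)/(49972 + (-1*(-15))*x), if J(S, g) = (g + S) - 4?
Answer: -2824/12583 ≈ -0.22443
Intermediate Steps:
J(S, g) = -4 + S + g (J(S, g) = (S + g) - 4 = -4 + S + g)
x = 24 (x = 6*(-1 - (-4 + 1 - 2)) = 6*(-1 - 1*(-5)) = 6*(-1 + 5) = 6*4 = 24)
(3737 - 15033)/(49972 + (-1*(-15))*x) = (3737 - 15033)/(49972 - 1*(-15)*24) = -11296/(49972 + 15*24) = -11296/(49972 + 360) = -11296/50332 = -11296*1/50332 = -2824/12583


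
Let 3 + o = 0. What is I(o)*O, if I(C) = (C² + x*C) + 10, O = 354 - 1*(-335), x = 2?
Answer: 8957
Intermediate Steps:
o = -3 (o = -3 + 0 = -3)
O = 689 (O = 354 + 335 = 689)
I(C) = 10 + C² + 2*C (I(C) = (C² + 2*C) + 10 = 10 + C² + 2*C)
I(o)*O = (10 + (-3)² + 2*(-3))*689 = (10 + 9 - 6)*689 = 13*689 = 8957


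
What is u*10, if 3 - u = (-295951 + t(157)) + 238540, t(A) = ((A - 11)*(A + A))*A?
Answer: -71400940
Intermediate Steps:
t(A) = 2*A²*(-11 + A) (t(A) = ((-11 + A)*(2*A))*A = (2*A*(-11 + A))*A = 2*A²*(-11 + A))
u = -7140094 (u = 3 - ((-295951 + 2*157²*(-11 + 157)) + 238540) = 3 - ((-295951 + 2*24649*146) + 238540) = 3 - ((-295951 + 7197508) + 238540) = 3 - (6901557 + 238540) = 3 - 1*7140097 = 3 - 7140097 = -7140094)
u*10 = -7140094*10 = -71400940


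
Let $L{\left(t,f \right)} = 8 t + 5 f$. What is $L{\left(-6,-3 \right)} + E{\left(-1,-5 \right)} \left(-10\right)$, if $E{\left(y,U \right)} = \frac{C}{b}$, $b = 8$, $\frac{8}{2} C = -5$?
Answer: $- \frac{983}{16} \approx -61.438$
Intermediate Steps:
$C = - \frac{5}{4}$ ($C = \frac{1}{4} \left(-5\right) = - \frac{5}{4} \approx -1.25$)
$L{\left(t,f \right)} = 5 f + 8 t$
$E{\left(y,U \right)} = - \frac{5}{32}$ ($E{\left(y,U \right)} = - \frac{5}{4 \cdot 8} = \left(- \frac{5}{4}\right) \frac{1}{8} = - \frac{5}{32}$)
$L{\left(-6,-3 \right)} + E{\left(-1,-5 \right)} \left(-10\right) = \left(5 \left(-3\right) + 8 \left(-6\right)\right) - - \frac{25}{16} = \left(-15 - 48\right) + \frac{25}{16} = -63 + \frac{25}{16} = - \frac{983}{16}$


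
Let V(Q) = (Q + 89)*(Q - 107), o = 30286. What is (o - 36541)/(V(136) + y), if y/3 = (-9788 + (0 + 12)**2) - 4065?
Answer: 2085/11534 ≈ 0.18077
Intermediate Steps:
V(Q) = (-107 + Q)*(89 + Q) (V(Q) = (89 + Q)*(-107 + Q) = (-107 + Q)*(89 + Q))
y = -41127 (y = 3*((-9788 + (0 + 12)**2) - 4065) = 3*((-9788 + 12**2) - 4065) = 3*((-9788 + 144) - 4065) = 3*(-9644 - 4065) = 3*(-13709) = -41127)
(o - 36541)/(V(136) + y) = (30286 - 36541)/((-9523 + 136**2 - 18*136) - 41127) = -6255/((-9523 + 18496 - 2448) - 41127) = -6255/(6525 - 41127) = -6255/(-34602) = -6255*(-1/34602) = 2085/11534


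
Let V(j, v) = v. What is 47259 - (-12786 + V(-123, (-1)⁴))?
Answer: 60044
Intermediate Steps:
47259 - (-12786 + V(-123, (-1)⁴)) = 47259 - (-12786 + (-1)⁴) = 47259 - (-12786 + 1) = 47259 - 1*(-12785) = 47259 + 12785 = 60044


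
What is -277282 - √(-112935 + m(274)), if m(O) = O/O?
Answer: -277282 - I*√112934 ≈ -2.7728e+5 - 336.06*I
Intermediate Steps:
m(O) = 1
-277282 - √(-112935 + m(274)) = -277282 - √(-112935 + 1) = -277282 - √(-112934) = -277282 - I*√112934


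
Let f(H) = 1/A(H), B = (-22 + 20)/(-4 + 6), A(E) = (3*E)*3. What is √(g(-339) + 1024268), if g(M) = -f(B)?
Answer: √9218413/3 ≈ 1012.1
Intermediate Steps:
A(E) = 9*E
B = -1 (B = -2/2 = -2*½ = -1)
f(H) = 1/(9*H)
g(M) = ⅑ (g(M) = -1/(9*(-1)) = -(-1)/9 = -1*(-⅑) = ⅑)
√(g(-339) + 1024268) = √(⅑ + 1024268) = √(9218413/9) = √9218413/3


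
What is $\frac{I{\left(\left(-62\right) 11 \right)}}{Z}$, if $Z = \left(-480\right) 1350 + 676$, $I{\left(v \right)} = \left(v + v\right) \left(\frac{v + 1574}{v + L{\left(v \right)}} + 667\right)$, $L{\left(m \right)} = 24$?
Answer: $\frac{74677977}{53242399} \approx 1.4026$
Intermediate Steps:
$I{\left(v \right)} = 2 v \left(667 + \frac{1574 + v}{24 + v}\right)$ ($I{\left(v \right)} = \left(v + v\right) \left(\frac{v + 1574}{v + 24} + 667\right) = 2 v \left(\frac{1574 + v}{24 + v} + 667\right) = 2 v \left(667 + \frac{1574 + v}{24 + v}\right)$)
$Z = -647324$ ($Z = -648000 + 676 = -647324$)
$\frac{I{\left(\left(-62\right) 11 \right)}}{Z} = \frac{4 \left(\left(-62\right) 11\right) \frac{1}{24 - 682} \left(8791 + 334 \left(\left(-62\right) 11\right)\right)}{-647324} = 4 \left(-682\right) \frac{1}{24 - 682} \left(8791 + 334 \left(-682\right)\right) \left(- \frac{1}{647324}\right) = 4 \left(-682\right) \frac{1}{-658} \left(8791 - 227788\right) \left(- \frac{1}{647324}\right) = 4 \left(-682\right) \left(- \frac{1}{658}\right) \left(-218997\right) \left(- \frac{1}{647324}\right) = \left(- \frac{298711908}{329}\right) \left(- \frac{1}{647324}\right) = \frac{74677977}{53242399}$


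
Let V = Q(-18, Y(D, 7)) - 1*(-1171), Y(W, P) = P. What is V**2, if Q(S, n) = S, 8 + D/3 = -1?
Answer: 1329409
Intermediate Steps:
D = -27 (D = -24 + 3*(-1) = -24 - 3 = -27)
V = 1153 (V = -18 - 1*(-1171) = -18 + 1171 = 1153)
V**2 = 1153**2 = 1329409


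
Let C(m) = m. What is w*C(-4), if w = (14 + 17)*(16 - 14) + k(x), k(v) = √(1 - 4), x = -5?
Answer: -248 - 4*I*√3 ≈ -248.0 - 6.9282*I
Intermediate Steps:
k(v) = I*√3 (k(v) = √(-3) = I*√3)
w = 62 + I*√3 (w = (14 + 17)*(16 - 14) + I*√3 = 31*2 + I*√3 = 62 + I*√3 ≈ 62.0 + 1.732*I)
w*C(-4) = (62 + I*√3)*(-4) = -248 - 4*I*√3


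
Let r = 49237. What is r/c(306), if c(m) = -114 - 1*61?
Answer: -49237/175 ≈ -281.35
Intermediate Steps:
c(m) = -175 (c(m) = -114 - 61 = -175)
r/c(306) = 49237/(-175) = 49237*(-1/175) = -49237/175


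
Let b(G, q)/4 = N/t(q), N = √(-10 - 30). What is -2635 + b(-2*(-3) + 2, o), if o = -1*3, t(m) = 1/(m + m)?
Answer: -2635 - 48*I*√10 ≈ -2635.0 - 151.79*I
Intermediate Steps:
N = 2*I*√10 (N = √(-40) = 2*I*√10 ≈ 6.3246*I)
t(m) = 1/(2*m)
o = -3
b(G, q) = 16*I*q*√10 (b(G, q) = 4*((2*I*√10)/((1/(2*q)))) = 4*((2*I*√10)*(2*q)) = 4*(4*I*q*√10) = 16*I*q*√10)
-2635 + b(-2*(-3) + 2, o) = -2635 + 16*I*(-3)*√10 = -2635 - 48*I*√10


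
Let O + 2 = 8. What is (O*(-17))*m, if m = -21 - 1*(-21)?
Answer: 0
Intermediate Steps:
O = 6 (O = -2 + 8 = 6)
m = 0 (m = -21 + 21 = 0)
(O*(-17))*m = (6*(-17))*0 = -102*0 = 0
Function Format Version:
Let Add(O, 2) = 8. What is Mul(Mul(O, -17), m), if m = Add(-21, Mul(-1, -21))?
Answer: 0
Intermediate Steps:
O = 6 (O = Add(-2, 8) = 6)
m = 0 (m = Add(-21, 21) = 0)
Mul(Mul(O, -17), m) = Mul(Mul(6, -17), 0) = Mul(-102, 0) = 0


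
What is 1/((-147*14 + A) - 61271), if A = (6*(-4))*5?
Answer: -1/63449 ≈ -1.5761e-5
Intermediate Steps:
A = -120 (A = -24*5 = -120)
1/((-147*14 + A) - 61271) = 1/((-147*14 - 120) - 61271) = 1/((-2058 - 120) - 61271) = 1/(-2178 - 61271) = 1/(-63449) = -1/63449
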